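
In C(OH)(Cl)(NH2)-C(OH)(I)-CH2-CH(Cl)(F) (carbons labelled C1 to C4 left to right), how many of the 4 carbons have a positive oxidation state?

3

Count +1 for every bond to an atom more electronegative than carbon and −1 for every bond to one less electronegative; C–C bonds are 0. Tallying each carbon:
C1: 1C, 1O, 1N, 1Cl → 0 + 1 + 1 + 1 = +3
C2: 2C, 1O, 1I → 0 + 1 + 1 = +2
C3: 2C, 2H → 0 − 2 = -2
C4: 1C, 1H, 1F, 1Cl → 0 − 1 + 1 + 1 = +1
3 carbons (C1, C2, C4) meet the condition.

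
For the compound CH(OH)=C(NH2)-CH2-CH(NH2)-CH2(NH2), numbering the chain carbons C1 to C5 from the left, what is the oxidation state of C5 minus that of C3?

C5: 1C, 2H, 1N → 0 − 2 + 1 = -1
C3: 2C, 2H → 0 − 2 = -2
Difference: -1 − (-2) = +1.

+1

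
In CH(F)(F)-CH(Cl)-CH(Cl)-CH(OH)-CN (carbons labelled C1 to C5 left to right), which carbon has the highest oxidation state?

C5

Assign +1 per bond to O/N/halogen, −1 per bond to H or an electropositive element, and 0 per bond to carbon. Tallying each carbon:
C1: 1C, 1H, 2F → 0 − 1 + 2 = +1
C2: 2C, 1H, 1Cl → 0 − 1 + 1 = 0
C3: 2C, 1H, 1Cl → 0 − 1 + 1 = 0
C4: 2C, 1H, 1O → 0 − 1 + 1 = 0
C5: 1C, 3N → 0 + 3 = +3
The most oxidised carbon is C5 at +3.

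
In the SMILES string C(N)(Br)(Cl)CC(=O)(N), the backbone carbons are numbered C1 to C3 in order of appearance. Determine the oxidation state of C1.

Each bond to a more electronegative atom (O, N, halogen) counts +1, each bond to a less electronegative atom (H, metal, B, Si) counts −1, and each C–C bond counts 0.
C1 has one bond to C (0), one bond to N (+1), one bond to Br (+1), one bond to Cl (+1).
Oxidation state = 0 + 1 + 1 + 1 = +3.

+3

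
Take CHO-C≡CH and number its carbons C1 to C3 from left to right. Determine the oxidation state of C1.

Each bond to a more electronegative atom (O, N, halogen) counts +1, each bond to a less electronegative atom (H, metal, B, Si) counts −1, and each C–C bond counts 0.
C1 has one bond to C (0), one bond to H (-1), a double bond to O (2×+1 = +2).
Oxidation state = 0 − 1 + 2 = +1.

+1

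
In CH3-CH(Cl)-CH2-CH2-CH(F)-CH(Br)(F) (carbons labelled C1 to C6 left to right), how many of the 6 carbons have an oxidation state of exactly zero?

2

Tallying each carbon's bonds:
C1: 1C, 3H → 0 − 3 = -3
C2: 2C, 1H, 1Cl → 0 − 1 + 1 = 0
C3: 2C, 2H → 0 − 2 = -2
C4: 2C, 2H → 0 − 2 = -2
C5: 2C, 1H, 1F → 0 − 1 + 1 = 0
C6: 1C, 1H, 1F, 1Br → 0 − 1 + 1 + 1 = +1
2 carbons (C2, C5) meet the condition.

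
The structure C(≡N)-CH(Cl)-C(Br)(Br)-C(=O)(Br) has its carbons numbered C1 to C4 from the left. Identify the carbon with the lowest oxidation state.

C2

Tallying each carbon's bonds:
C1: 1C, 3N → 0 + 3 = +3
C2: 2C, 1H, 1Cl → 0 − 1 + 1 = 0
C3: 2C, 2Br → 0 + 2 = +2
C4: 1C, 2O, 1Br → 0 + 2 + 1 = +3
The most reduced carbon is C2 at 0.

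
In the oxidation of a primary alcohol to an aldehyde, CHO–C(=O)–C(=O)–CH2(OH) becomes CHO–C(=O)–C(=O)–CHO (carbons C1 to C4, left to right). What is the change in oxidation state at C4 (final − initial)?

Before: C4 has 1 bond to C, 2 bonds to H, 1 bond to O → oxidation state -1.
After: C4 has 1 bond to C, 1 bond to H, 2 bonds to O → oxidation state +1.
Δ = +1 − (-1) = +2, so this is an oxidation at C4.

+2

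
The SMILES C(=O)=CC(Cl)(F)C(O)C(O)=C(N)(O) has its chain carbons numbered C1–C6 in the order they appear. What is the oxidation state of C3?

+2

C3 has one bond to C (0), one bond to C (0), one bond to Cl (+1), one bond to F (+1).
Oxidation state = 0 + 0 + 1 + 1 = +2.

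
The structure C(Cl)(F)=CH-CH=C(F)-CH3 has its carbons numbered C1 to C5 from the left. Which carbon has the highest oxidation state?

Count +1 for every bond to an atom more electronegative than carbon and −1 for every bond to one less electronegative; C–C bonds are 0. Tallying each carbon:
C1: 2C, 1F, 1Cl → 0 + 1 + 1 = +2
C2: 3C, 1H → 0 − 1 = -1
C3: 3C, 1H → 0 − 1 = -1
C4: 3C, 1F → 0 + 1 = +1
C5: 1C, 3H → 0 − 3 = -3
The most oxidised carbon is C1 at +2.

C1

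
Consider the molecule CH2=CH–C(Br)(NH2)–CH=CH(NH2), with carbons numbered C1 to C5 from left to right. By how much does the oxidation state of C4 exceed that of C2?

0

C4: 3C, 1H → 0 − 1 = -1
C2: 3C, 1H → 0 − 1 = -1
Difference: -1 − (-1) = 0.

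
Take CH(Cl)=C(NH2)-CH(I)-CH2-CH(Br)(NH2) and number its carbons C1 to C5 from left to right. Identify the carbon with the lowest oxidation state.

Count +1 for every bond to an atom more electronegative than carbon and −1 for every bond to one less electronegative; C–C bonds are 0. Tallying each carbon:
C1: 2C, 1H, 1Cl → 0 − 1 + 1 = 0
C2: 3C, 1N → 0 + 1 = +1
C3: 2C, 1H, 1I → 0 − 1 + 1 = 0
C4: 2C, 2H → 0 − 2 = -2
C5: 1C, 1H, 1N, 1Br → 0 − 1 + 1 + 1 = +1
The most reduced carbon is C4 at -2.

C4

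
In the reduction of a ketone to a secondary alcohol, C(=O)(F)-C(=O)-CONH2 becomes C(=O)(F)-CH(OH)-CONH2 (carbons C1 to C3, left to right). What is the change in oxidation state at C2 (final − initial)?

Before: C2 has 2 bonds to C, 2 bonds to O → oxidation state +2.
After: C2 has 2 bonds to C, 1 bond to H, 1 bond to O → oxidation state 0.
Δ = 0 − (+2) = -2, so this is a reduction at C2.

-2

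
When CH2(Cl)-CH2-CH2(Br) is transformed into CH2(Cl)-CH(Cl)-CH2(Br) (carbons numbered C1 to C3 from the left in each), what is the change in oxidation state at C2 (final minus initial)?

+2

Before: C2 has 2 bonds to C, 2 bonds to H → oxidation state -2.
After: C2 has 2 bonds to C, 1 bond to H, 1 bond to Cl → oxidation state 0.
Δ = 0 − (-2) = +2, so this is an oxidation at C2.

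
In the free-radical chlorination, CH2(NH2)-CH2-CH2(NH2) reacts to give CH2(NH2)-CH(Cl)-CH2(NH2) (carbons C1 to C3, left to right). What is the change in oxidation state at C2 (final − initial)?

Before: C2 has 2 bonds to C, 2 bonds to H → oxidation state -2.
After: C2 has 2 bonds to C, 1 bond to H, 1 bond to Cl → oxidation state 0.
Δ = 0 − (-2) = +2, so this is an oxidation at C2.

+2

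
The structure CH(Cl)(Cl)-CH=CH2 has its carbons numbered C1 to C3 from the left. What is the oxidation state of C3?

Bonds to more-electronegative neighbours contribute +1 each, bonds to H or metals contribute −1 each, and C–C bonds contribute 0.
C3 has a double bond to C (2×0 = 0), one bond to H (-1), one bond to H (-1).
Oxidation state = 0 − 1 − 1 = -2.

-2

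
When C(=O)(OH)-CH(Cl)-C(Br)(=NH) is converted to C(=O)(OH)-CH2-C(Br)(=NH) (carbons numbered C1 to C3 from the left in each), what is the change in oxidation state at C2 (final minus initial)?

-2

Before: C2 has 2 bonds to C, 1 bond to H, 1 bond to Cl → oxidation state 0.
After: C2 has 2 bonds to C, 2 bonds to H → oxidation state -2.
Δ = -2 − (0) = -2, so this is a reduction at C2.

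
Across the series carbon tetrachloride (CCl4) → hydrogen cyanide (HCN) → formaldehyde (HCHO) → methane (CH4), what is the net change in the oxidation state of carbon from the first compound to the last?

-8

Carbon oxidation states along the series — carbon tetrachloride: +4, hydrogen cyanide: +2, formaldehyde: 0, methane: -4.
Net change = -4 − (+4) = -8.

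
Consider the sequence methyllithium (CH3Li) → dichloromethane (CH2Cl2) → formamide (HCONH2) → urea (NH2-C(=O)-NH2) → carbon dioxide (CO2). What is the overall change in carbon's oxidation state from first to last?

Carbon oxidation states along the series — methyllithium: -4, dichloromethane: 0, formamide: +2, urea: +4, carbon dioxide: +4.
Net change = +4 − (-4) = +8.

+8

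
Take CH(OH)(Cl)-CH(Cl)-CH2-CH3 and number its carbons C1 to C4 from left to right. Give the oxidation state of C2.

C2 has one bond to C (0), one bond to C (0), one bond to H (-1), one bond to Cl (+1).
Oxidation state = 0 + 0 − 1 + 1 = 0.

0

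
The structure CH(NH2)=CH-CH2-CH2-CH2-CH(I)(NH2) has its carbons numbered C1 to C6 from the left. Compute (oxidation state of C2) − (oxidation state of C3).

C2: 3C, 1H → 0 − 1 = -1
C3: 2C, 2H → 0 − 2 = -2
Difference: -1 − (-2) = +1.

+1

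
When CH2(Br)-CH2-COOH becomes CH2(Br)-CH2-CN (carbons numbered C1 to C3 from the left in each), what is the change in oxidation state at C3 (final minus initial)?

Before: C3 has 1 bond to C, 3 bonds to O → oxidation state +3.
After: C3 has 1 bond to C, 3 bonds to N → oxidation state +3.
Δ = +3 − (+3) = 0, so no net redox change at C3.

0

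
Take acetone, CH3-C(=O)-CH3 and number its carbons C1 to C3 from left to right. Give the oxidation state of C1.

-3

C1 has one bond to H (-1), one bond to H (-1), one bond to H (-1), one bond to C (0).
Oxidation state = -1 − 1 − 1 + 0 = -3.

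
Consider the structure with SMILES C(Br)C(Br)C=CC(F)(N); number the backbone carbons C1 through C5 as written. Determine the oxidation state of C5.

+1

C5 has one bond to C (0), one bond to F (+1), one bond to N (+1), one bond to H (-1).
Oxidation state = 0 + 1 + 1 − 1 = +1.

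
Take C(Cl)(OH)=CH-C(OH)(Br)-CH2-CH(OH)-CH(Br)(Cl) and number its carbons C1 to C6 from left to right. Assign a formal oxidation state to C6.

C6 has one bond to C (0), one bond to Br (+1), one bond to H (-1), one bond to Cl (+1).
Oxidation state = 0 + 1 − 1 + 1 = +1.

+1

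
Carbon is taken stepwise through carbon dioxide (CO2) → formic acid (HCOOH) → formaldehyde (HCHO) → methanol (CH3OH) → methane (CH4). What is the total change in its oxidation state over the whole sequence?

Carbon oxidation states along the series — carbon dioxide: +4, formic acid: +2, formaldehyde: 0, methanol: -2, methane: -4.
Net change = -4 − (+4) = -8.

-8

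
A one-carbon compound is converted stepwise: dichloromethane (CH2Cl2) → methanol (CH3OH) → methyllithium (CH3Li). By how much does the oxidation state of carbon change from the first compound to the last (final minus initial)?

Carbon oxidation states along the series — dichloromethane: 0, methanol: -2, methyllithium: -4.
Net change = -4 − (0) = -4.

-4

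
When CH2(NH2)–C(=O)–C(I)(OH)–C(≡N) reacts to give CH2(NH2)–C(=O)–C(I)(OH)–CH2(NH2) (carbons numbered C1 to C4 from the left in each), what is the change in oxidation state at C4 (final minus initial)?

-4

Before: C4 has 1 bond to C, 3 bonds to N → oxidation state +3.
After: C4 has 1 bond to C, 2 bonds to H, 1 bond to N → oxidation state -1.
Δ = -1 − (+3) = -4, so this is a reduction at C4.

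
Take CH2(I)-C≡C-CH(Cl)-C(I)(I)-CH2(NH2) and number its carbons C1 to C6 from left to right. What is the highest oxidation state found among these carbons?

Tallying each carbon's bonds:
C1: 1C, 2H, 1I → 0 − 2 + 1 = -1
C2: 4C → 0 = 0
C3: 4C → 0 = 0
C4: 2C, 1H, 1Cl → 0 − 1 + 1 = 0
C5: 2C, 2I → 0 + 2 = +2
C6: 1C, 2H, 1N → 0 − 2 + 1 = -1
The highest value is +2.

+2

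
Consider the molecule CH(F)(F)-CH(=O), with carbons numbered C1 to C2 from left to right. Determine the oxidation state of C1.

+1

C1 has one bond to C (0), one bond to F (+1), one bond to F (+1), one bond to H (-1).
Oxidation state = 0 + 1 + 1 − 1 = +1.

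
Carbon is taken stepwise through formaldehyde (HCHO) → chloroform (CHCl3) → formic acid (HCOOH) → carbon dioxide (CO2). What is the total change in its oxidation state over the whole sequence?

Carbon oxidation states along the series — formaldehyde: 0, chloroform: +2, formic acid: +2, carbon dioxide: +4.
Net change = +4 − (0) = +4.

+4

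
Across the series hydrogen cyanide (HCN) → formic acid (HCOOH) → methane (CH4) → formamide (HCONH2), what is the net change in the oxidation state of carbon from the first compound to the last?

Carbon oxidation states along the series — hydrogen cyanide: +2, formic acid: +2, methane: -4, formamide: +2.
Net change = +2 − (+2) = 0.

0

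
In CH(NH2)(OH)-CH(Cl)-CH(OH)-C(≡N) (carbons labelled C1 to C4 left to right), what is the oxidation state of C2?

C2 has one bond to C (0), one bond to C (0), one bond to H (-1), one bond to Cl (+1).
Oxidation state = 0 + 0 − 1 + 1 = 0.

0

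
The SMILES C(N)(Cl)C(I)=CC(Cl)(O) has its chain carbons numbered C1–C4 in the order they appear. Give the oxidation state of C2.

+1

Assign +1 per bond to O/N/halogen, −1 per bond to H or an electropositive element, and 0 per bond to carbon.
C2 has one bond to C (0), a double bond to C (2×0 = 0), one bond to I (+1).
Oxidation state = 0 + 0 + 1 = +1.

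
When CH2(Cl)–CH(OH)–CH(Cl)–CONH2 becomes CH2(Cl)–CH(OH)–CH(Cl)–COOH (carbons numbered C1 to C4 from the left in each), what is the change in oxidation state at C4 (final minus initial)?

Before: C4 has 1 bond to C, 2 bonds to O, 1 bond to N → oxidation state +3.
After: C4 has 1 bond to C, 3 bonds to O → oxidation state +3.
Δ = +3 − (+3) = 0, so no net redox change at C4.

0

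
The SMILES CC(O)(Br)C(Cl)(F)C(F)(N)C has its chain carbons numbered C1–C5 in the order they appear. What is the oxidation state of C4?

C4 has one bond to C (0), one bond to C (0), one bond to F (+1), one bond to N (+1).
Oxidation state = 0 + 0 + 1 + 1 = +2.

+2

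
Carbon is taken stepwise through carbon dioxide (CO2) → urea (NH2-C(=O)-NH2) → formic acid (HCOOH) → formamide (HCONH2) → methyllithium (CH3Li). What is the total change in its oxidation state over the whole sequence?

Carbon oxidation states along the series — carbon dioxide: +4, urea: +4, formic acid: +2, formamide: +2, methyllithium: -4.
Net change = -4 − (+4) = -8.

-8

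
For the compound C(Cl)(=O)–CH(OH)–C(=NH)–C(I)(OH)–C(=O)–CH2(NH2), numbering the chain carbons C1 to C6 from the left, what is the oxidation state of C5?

+2

C5 has one bond to C (0), one bond to C (0), a double bond to O (2×+1 = +2).
Oxidation state = 0 + 0 + 2 = +2.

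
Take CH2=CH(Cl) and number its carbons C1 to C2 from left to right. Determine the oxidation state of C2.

0

C2 has a double bond to C (2×0 = 0), one bond to H (-1), one bond to Cl (+1).
Oxidation state = 0 − 1 + 1 = 0.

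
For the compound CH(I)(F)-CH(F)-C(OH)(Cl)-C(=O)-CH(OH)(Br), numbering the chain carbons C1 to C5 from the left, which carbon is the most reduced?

C2

Count +1 for every bond to an atom more electronegative than carbon and −1 for every bond to one less electronegative; C–C bonds are 0. Tallying each carbon:
C1: 1C, 1H, 1F, 1I → 0 − 1 + 1 + 1 = +1
C2: 2C, 1H, 1F → 0 − 1 + 1 = 0
C3: 2C, 1O, 1Cl → 0 + 1 + 1 = +2
C4: 2C, 2O → 0 + 2 = +2
C5: 1C, 1H, 1O, 1Br → 0 − 1 + 1 + 1 = +1
The most reduced carbon is C2 at 0.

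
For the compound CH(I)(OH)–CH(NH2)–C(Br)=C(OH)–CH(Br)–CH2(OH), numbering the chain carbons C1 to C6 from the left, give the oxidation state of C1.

+1

Assign +1 per bond to O/N/halogen, −1 per bond to H or an electropositive element, and 0 per bond to carbon.
C1 has one bond to C (0), one bond to H (-1), one bond to I (+1), one bond to O (+1).
Oxidation state = 0 − 1 + 1 + 1 = +1.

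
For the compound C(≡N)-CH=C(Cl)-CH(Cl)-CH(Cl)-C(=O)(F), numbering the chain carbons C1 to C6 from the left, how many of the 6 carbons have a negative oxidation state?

Tallying each carbon's bonds:
C1: 1C, 3N → 0 + 3 = +3
C2: 3C, 1H → 0 − 1 = -1
C3: 3C, 1Cl → 0 + 1 = +1
C4: 2C, 1H, 1Cl → 0 − 1 + 1 = 0
C5: 2C, 1H, 1Cl → 0 − 1 + 1 = 0
C6: 1C, 2O, 1F → 0 + 2 + 1 = +3
1 carbon (C2) meets the condition.

1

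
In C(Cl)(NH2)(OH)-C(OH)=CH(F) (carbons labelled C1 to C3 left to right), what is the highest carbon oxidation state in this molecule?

Tallying each carbon's bonds:
C1: 1C, 1O, 1N, 1Cl → 0 + 1 + 1 + 1 = +3
C2: 3C, 1O → 0 + 1 = +1
C3: 2C, 1H, 1F → 0 − 1 + 1 = 0
The highest value is +3.

+3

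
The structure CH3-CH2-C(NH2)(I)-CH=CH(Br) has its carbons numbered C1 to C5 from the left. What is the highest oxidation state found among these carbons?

+2

Count +1 for every bond to an atom more electronegative than carbon and −1 for every bond to one less electronegative; C–C bonds are 0. Tallying each carbon:
C1: 1C, 3H → 0 − 3 = -3
C2: 2C, 2H → 0 − 2 = -2
C3: 2C, 1N, 1I → 0 + 1 + 1 = +2
C4: 3C, 1H → 0 − 1 = -1
C5: 2C, 1H, 1Br → 0 − 1 + 1 = 0
The highest value is +2.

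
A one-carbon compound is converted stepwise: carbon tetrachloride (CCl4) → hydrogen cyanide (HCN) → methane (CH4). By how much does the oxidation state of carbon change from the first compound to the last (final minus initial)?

Carbon oxidation states along the series — carbon tetrachloride: +4, hydrogen cyanide: +2, methane: -4.
Net change = -4 − (+4) = -8.

-8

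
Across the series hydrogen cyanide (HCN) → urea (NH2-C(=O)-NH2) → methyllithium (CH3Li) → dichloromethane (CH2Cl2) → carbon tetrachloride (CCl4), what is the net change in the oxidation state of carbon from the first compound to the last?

Carbon oxidation states along the series — hydrogen cyanide: +2, urea: +4, methyllithium: -4, dichloromethane: 0, carbon tetrachloride: +4.
Net change = +4 − (+2) = +2.

+2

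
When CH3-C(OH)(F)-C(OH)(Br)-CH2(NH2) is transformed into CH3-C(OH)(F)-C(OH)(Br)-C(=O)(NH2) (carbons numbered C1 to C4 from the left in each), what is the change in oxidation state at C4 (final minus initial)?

+4

Before: C4 has 1 bond to C, 2 bonds to H, 1 bond to N → oxidation state -1.
After: C4 has 1 bond to C, 2 bonds to O, 1 bond to N → oxidation state +3.
Δ = +3 − (-1) = +4, so this is an oxidation at C4.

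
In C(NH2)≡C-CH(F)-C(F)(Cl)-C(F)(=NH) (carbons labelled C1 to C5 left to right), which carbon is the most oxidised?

Tallying each carbon's bonds:
C1: 3C, 1N → 0 + 1 = +1
C2: 4C → 0 = 0
C3: 2C, 1H, 1F → 0 − 1 + 1 = 0
C4: 2C, 1F, 1Cl → 0 + 1 + 1 = +2
C5: 1C, 2N, 1F → 0 + 2 + 1 = +3
The most oxidised carbon is C5 at +3.

C5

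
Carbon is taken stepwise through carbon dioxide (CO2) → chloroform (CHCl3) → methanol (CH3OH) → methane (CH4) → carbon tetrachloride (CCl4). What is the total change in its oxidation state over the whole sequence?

Carbon oxidation states along the series — carbon dioxide: +4, chloroform: +2, methanol: -2, methane: -4, carbon tetrachloride: +4.
Net change = +4 − (+4) = 0.

0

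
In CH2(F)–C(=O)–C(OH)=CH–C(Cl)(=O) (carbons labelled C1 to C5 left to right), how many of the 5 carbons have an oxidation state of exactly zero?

0

Tallying each carbon's bonds:
C1: 1C, 2H, 1F → 0 − 2 + 1 = -1
C2: 2C, 2O → 0 + 2 = +2
C3: 3C, 1O → 0 + 1 = +1
C4: 3C, 1H → 0 − 1 = -1
C5: 1C, 2O, 1Cl → 0 + 2 + 1 = +3
0 carbons meet the condition.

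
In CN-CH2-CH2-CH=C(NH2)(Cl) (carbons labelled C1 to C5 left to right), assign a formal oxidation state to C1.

Count +1 for every bond to an atom more electronegative than carbon and −1 for every bond to one less electronegative; C–C bonds are 0.
C1 has one bond to C (0), a triple bond to N (3×+1 = +3).
Oxidation state = 0 + 3 = +3.

+3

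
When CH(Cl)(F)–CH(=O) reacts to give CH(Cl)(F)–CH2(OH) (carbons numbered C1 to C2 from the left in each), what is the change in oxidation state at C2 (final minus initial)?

-2

Before: C2 has 1 bond to C, 1 bond to H, 2 bonds to O → oxidation state +1.
After: C2 has 1 bond to C, 2 bonds to H, 1 bond to O → oxidation state -1.
Δ = -1 − (+1) = -2, so this is a reduction at C2.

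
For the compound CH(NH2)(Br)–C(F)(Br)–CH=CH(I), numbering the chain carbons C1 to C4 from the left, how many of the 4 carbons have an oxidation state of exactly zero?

Bonds to more-electronegative neighbours contribute +1 each, bonds to H or metals contribute −1 each, and C–C bonds contribute 0. Tallying each carbon:
C1: 1C, 1H, 1N, 1Br → 0 − 1 + 1 + 1 = +1
C2: 2C, 1F, 1Br → 0 + 1 + 1 = +2
C3: 3C, 1H → 0 − 1 = -1
C4: 2C, 1H, 1I → 0 − 1 + 1 = 0
1 carbon (C4) meets the condition.

1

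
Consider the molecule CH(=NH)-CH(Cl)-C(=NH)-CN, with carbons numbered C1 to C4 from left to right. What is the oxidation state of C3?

Assign +1 per bond to O/N/halogen, −1 per bond to H or an electropositive element, and 0 per bond to carbon.
C3 has one bond to C (0), one bond to C (0), a double bond to N (2×+1 = +2).
Oxidation state = 0 + 0 + 2 = +2.

+2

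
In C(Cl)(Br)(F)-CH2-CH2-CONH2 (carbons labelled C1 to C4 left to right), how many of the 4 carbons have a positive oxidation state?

Tallying each carbon's bonds:
C1: 1C, 1F, 1Cl, 1Br → 0 + 1 + 1 + 1 = +3
C2: 2C, 2H → 0 − 2 = -2
C3: 2C, 2H → 0 − 2 = -2
C4: 1C, 2O, 1N → 0 + 2 + 1 = +3
2 carbons (C1, C4) meet the condition.

2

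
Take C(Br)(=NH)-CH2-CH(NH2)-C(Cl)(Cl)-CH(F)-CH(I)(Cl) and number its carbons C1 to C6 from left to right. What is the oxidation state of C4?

+2

C4 has one bond to C (0), one bond to C (0), one bond to Cl (+1), one bond to Cl (+1).
Oxidation state = 0 + 0 + 1 + 1 = +2.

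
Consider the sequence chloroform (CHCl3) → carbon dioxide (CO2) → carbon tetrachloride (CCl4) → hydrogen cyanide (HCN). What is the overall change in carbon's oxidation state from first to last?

Carbon oxidation states along the series — chloroform: +2, carbon dioxide: +4, carbon tetrachloride: +4, hydrogen cyanide: +2.
Net change = +2 − (+2) = 0.

0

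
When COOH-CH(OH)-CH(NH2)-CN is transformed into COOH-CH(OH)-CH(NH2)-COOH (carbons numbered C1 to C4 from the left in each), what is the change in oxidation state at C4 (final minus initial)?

0

Before: C4 has 1 bond to C, 3 bonds to N → oxidation state +3.
After: C4 has 1 bond to C, 3 bonds to O → oxidation state +3.
Δ = +3 − (+3) = 0, so no net redox change at C4.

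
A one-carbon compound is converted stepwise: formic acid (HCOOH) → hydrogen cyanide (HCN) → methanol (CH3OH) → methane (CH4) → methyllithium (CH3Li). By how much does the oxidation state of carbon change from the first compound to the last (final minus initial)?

Carbon oxidation states along the series — formic acid: +2, hydrogen cyanide: +2, methanol: -2, methane: -4, methyllithium: -4.
Net change = -4 − (+2) = -6.

-6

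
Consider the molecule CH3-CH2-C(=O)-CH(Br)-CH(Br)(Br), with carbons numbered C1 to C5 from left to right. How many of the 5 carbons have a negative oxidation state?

2

Assign +1 per bond to O/N/halogen, −1 per bond to H or an electropositive element, and 0 per bond to carbon. Tallying each carbon:
C1: 1C, 3H → 0 − 3 = -3
C2: 2C, 2H → 0 − 2 = -2
C3: 2C, 2O → 0 + 2 = +2
C4: 2C, 1H, 1Br → 0 − 1 + 1 = 0
C5: 1C, 1H, 2Br → 0 − 1 + 2 = +1
2 carbons (C1, C2) meet the condition.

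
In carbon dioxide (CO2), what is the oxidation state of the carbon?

+4

The carbon has a double bond to O (2×+1 = +2), a double bond to O (2×+1 = +2).
Oxidation state = +2 + 2 = +4.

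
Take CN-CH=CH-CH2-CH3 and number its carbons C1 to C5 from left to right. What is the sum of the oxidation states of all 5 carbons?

-4

Tallying each carbon's bonds:
C1: 1C, 3N → 0 + 3 = +3
C2: 3C, 1H → 0 − 1 = -1
C3: 3C, 1H → 0 − 1 = -1
C4: 2C, 2H → 0 − 2 = -2
C5: 1C, 3H → 0 − 3 = -3
Sum = +3 − 1 − 1 − 2 − 3 = -4.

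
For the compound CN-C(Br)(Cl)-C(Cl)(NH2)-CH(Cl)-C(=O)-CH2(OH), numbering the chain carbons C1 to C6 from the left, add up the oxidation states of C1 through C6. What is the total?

+8

Count +1 for every bond to an atom more electronegative than carbon and −1 for every bond to one less electronegative; C–C bonds are 0. Tallying each carbon:
C1: 1C, 3N → 0 + 3 = +3
C2: 2C, 1Cl, 1Br → 0 + 1 + 1 = +2
C3: 2C, 1N, 1Cl → 0 + 1 + 1 = +2
C4: 2C, 1H, 1Cl → 0 − 1 + 1 = 0
C5: 2C, 2O → 0 + 2 = +2
C6: 1C, 2H, 1O → 0 − 2 + 1 = -1
Sum = +3 + 2 + 2 + 0 + 2 − 1 = +8.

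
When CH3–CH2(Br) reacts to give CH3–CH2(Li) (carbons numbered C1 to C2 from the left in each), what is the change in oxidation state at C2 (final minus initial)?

-2

Before: C2 has 1 bond to C, 2 bonds to H, 1 bond to Br → oxidation state -1.
After: C2 has 1 bond to C, 2 bonds to H, 1 bond to Li → oxidation state -3.
Δ = -3 − (-1) = -2, so this is a reduction at C2.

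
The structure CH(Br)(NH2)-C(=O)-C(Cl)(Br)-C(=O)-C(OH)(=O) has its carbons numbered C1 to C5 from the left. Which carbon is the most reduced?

Tallying each carbon's bonds:
C1: 1C, 1H, 1N, 1Br → 0 − 1 + 1 + 1 = +1
C2: 2C, 2O → 0 + 2 = +2
C3: 2C, 1Cl, 1Br → 0 + 1 + 1 = +2
C4: 2C, 2O → 0 + 2 = +2
C5: 1C, 3O → 0 + 3 = +3
The most reduced carbon is C1 at +1.

C1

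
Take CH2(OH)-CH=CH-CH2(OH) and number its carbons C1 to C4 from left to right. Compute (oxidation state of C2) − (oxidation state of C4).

C2: 3C, 1H → 0 − 1 = -1
C4: 1C, 2H, 1O → 0 − 2 + 1 = -1
Difference: -1 − (-1) = 0.

0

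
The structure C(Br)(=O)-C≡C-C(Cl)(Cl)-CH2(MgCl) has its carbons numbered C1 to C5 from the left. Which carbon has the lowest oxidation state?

C5

Tallying each carbon's bonds:
C1: 1C, 2O, 1Br → 0 + 2 + 1 = +3
C2: 4C → 0 = 0
C3: 4C → 0 = 0
C4: 2C, 2Cl → 0 + 2 = +2
C5: 1C, 2H, 1Mg → 0 − 2 − 1 = -3
The most reduced carbon is C5 at -3.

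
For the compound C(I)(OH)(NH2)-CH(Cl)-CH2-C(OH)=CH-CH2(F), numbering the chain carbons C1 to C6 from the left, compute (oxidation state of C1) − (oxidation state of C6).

C1: 1C, 1O, 1N, 1I → 0 + 1 + 1 + 1 = +3
C6: 1C, 2H, 1F → 0 − 2 + 1 = -1
Difference: +3 − (-1) = +4.

+4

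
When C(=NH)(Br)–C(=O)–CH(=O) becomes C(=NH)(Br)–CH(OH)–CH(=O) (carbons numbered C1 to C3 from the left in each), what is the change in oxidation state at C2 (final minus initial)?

Before: C2 has 2 bonds to C, 2 bonds to O → oxidation state +2.
After: C2 has 2 bonds to C, 1 bond to H, 1 bond to O → oxidation state 0.
Δ = 0 − (+2) = -2, so this is a reduction at C2.

-2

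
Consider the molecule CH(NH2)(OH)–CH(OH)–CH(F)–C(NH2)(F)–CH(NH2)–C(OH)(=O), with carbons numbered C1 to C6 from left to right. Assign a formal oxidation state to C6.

+3

Assign +1 per bond to O/N/halogen, −1 per bond to H or an electropositive element, and 0 per bond to carbon.
C6 has one bond to C (0), one bond to O (+1), a double bond to O (2×+1 = +2).
Oxidation state = 0 + 1 + 2 = +3.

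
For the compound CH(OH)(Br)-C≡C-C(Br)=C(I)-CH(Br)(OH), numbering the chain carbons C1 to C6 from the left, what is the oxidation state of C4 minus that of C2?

+1

C4: 3C, 1Br → 0 + 1 = +1
C2: 4C → 0 = 0
Difference: +1 − (0) = +1.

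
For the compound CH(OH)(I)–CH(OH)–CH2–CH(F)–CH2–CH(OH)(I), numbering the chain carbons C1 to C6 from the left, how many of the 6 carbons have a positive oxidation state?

2

Tallying each carbon's bonds:
C1: 1C, 1H, 1O, 1I → 0 − 1 + 1 + 1 = +1
C2: 2C, 1H, 1O → 0 − 1 + 1 = 0
C3: 2C, 2H → 0 − 2 = -2
C4: 2C, 1H, 1F → 0 − 1 + 1 = 0
C5: 2C, 2H → 0 − 2 = -2
C6: 1C, 1H, 1O, 1I → 0 − 1 + 1 + 1 = +1
2 carbons (C1, C6) meet the condition.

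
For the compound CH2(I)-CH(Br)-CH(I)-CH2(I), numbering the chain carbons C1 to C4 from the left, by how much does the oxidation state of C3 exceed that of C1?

+1

C3: 2C, 1H, 1I → 0 − 1 + 1 = 0
C1: 1C, 2H, 1I → 0 − 2 + 1 = -1
Difference: 0 − (-1) = +1.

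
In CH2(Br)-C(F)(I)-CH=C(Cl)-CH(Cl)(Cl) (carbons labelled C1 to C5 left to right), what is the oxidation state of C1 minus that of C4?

C1: 1C, 2H, 1Br → 0 − 2 + 1 = -1
C4: 3C, 1Cl → 0 + 1 = +1
Difference: -1 − (+1) = -2.

-2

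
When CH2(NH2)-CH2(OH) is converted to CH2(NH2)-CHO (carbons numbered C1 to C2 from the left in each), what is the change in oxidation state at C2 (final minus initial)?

+2

Before: C2 has 1 bond to C, 2 bonds to H, 1 bond to O → oxidation state -1.
After: C2 has 1 bond to C, 1 bond to H, 2 bonds to O → oxidation state +1.
Δ = +1 − (-1) = +2, so this is an oxidation at C2.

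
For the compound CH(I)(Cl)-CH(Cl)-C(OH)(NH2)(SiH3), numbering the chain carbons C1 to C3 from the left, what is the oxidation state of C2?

0

Count +1 for every bond to an atom more electronegative than carbon and −1 for every bond to one less electronegative; C–C bonds are 0.
C2 has one bond to C (0), one bond to C (0), one bond to Cl (+1), one bond to H (-1).
Oxidation state = 0 + 0 + 1 − 1 = 0.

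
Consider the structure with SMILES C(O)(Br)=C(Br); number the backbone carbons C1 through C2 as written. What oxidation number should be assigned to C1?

+2

Each bond to a more electronegative atom (O, N, halogen) counts +1, each bond to a less electronegative atom (H, metal, B, Si) counts −1, and each C–C bond counts 0.
C1 has a double bond to C (2×0 = 0), one bond to O (+1), one bond to Br (+1).
Oxidation state = 0 + 1 + 1 = +2.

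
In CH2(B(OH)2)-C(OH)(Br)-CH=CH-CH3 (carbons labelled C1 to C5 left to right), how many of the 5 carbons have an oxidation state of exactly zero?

0

Tallying each carbon's bonds:
C1: 1C, 2H, 1B → 0 − 2 − 1 = -3
C2: 2C, 1O, 1Br → 0 + 1 + 1 = +2
C3: 3C, 1H → 0 − 1 = -1
C4: 3C, 1H → 0 − 1 = -1
C5: 1C, 3H → 0 − 3 = -3
0 carbons meet the condition.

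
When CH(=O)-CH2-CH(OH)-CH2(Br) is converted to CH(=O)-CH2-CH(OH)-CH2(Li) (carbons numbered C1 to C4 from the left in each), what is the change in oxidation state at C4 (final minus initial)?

-2

Before: C4 has 1 bond to C, 2 bonds to H, 1 bond to Br → oxidation state -1.
After: C4 has 1 bond to C, 2 bonds to H, 1 bond to Li → oxidation state -3.
Δ = -3 − (-1) = -2, so this is a reduction at C4.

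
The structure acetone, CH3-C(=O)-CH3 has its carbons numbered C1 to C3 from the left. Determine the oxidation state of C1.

-3

C1 has one bond to H (-1), one bond to H (-1), one bond to H (-1), one bond to C (0).
Oxidation state = -1 − 1 − 1 + 0 = -3.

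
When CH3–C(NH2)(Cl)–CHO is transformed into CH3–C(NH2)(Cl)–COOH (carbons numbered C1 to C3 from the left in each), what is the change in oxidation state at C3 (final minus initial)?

Before: C3 has 1 bond to C, 1 bond to H, 2 bonds to O → oxidation state +1.
After: C3 has 1 bond to C, 3 bonds to O → oxidation state +3.
Δ = +3 − (+1) = +2, so this is an oxidation at C3.

+2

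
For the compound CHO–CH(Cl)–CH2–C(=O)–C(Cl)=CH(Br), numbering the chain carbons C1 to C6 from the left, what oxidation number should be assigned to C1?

+1

Bonds to more-electronegative neighbours contribute +1 each, bonds to H or metals contribute −1 each, and C–C bonds contribute 0.
C1 has one bond to C (0), a double bond to O (2×+1 = +2), one bond to H (-1).
Oxidation state = 0 + 2 − 1 = +1.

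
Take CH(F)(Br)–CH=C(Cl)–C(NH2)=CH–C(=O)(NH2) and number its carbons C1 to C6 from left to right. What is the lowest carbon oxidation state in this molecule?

Tallying each carbon's bonds:
C1: 1C, 1H, 1F, 1Br → 0 − 1 + 1 + 1 = +1
C2: 3C, 1H → 0 − 1 = -1
C3: 3C, 1Cl → 0 + 1 = +1
C4: 3C, 1N → 0 + 1 = +1
C5: 3C, 1H → 0 − 1 = -1
C6: 1C, 2O, 1N → 0 + 2 + 1 = +3
The lowest value is -1.

-1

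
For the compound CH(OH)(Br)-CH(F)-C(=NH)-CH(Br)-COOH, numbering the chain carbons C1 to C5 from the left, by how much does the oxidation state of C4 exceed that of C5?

-3

C4: 2C, 1H, 1Br → 0 − 1 + 1 = 0
C5: 1C, 3O → 0 + 3 = +3
Difference: 0 − (+3) = -3.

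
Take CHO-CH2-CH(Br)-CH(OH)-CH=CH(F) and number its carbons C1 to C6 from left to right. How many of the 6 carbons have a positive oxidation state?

1

Tallying each carbon's bonds:
C1: 1C, 1H, 2O → 0 − 1 + 2 = +1
C2: 2C, 2H → 0 − 2 = -2
C3: 2C, 1H, 1Br → 0 − 1 + 1 = 0
C4: 2C, 1H, 1O → 0 − 1 + 1 = 0
C5: 3C, 1H → 0 − 1 = -1
C6: 2C, 1H, 1F → 0 − 1 + 1 = 0
1 carbon (C1) meets the condition.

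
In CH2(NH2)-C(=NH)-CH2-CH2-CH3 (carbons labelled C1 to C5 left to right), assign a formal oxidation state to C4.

Bonds to more-electronegative neighbours contribute +1 each, bonds to H or metals contribute −1 each, and C–C bonds contribute 0.
C4 has one bond to C (0), one bond to C (0), one bond to H (-1), one bond to H (-1).
Oxidation state = 0 + 0 − 1 − 1 = -2.

-2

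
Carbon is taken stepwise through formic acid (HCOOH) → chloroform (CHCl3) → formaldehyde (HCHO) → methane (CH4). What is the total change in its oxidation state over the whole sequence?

Carbon oxidation states along the series — formic acid: +2, chloroform: +2, formaldehyde: 0, methane: -4.
Net change = -4 − (+2) = -6.

-6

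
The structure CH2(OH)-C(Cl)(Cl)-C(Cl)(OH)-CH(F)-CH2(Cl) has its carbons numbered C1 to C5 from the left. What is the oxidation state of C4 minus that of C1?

C4: 2C, 1H, 1F → 0 − 1 + 1 = 0
C1: 1C, 2H, 1O → 0 − 2 + 1 = -1
Difference: 0 − (-1) = +1.

+1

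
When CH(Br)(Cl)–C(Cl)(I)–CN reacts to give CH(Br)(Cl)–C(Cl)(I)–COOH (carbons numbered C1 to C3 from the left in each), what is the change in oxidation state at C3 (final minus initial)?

Before: C3 has 1 bond to C, 3 bonds to N → oxidation state +3.
After: C3 has 1 bond to C, 3 bonds to O → oxidation state +3.
Δ = +3 − (+3) = 0, so no net redox change at C3.

0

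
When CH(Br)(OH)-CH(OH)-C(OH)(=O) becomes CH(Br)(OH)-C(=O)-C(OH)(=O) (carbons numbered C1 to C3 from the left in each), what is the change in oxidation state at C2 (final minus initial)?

+2

Before: C2 has 2 bonds to C, 1 bond to H, 1 bond to O → oxidation state 0.
After: C2 has 2 bonds to C, 2 bonds to O → oxidation state +2.
Δ = +2 − (0) = +2, so this is an oxidation at C2.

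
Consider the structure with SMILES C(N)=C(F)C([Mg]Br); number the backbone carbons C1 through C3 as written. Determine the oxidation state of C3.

Count +1 for every bond to an atom more electronegative than carbon and −1 for every bond to one less electronegative; C–C bonds are 0.
C3 has one bond to C (0), one bond to H (-1), one bond to H (-1), one bond to Mg (-1).
Oxidation state = 0 − 1 − 1 − 1 = -3.

-3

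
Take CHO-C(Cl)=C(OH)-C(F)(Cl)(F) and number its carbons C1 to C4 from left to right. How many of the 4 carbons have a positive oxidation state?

4

Assign +1 per bond to O/N/halogen, −1 per bond to H or an electropositive element, and 0 per bond to carbon. Tallying each carbon:
C1: 1C, 1H, 2O → 0 − 1 + 2 = +1
C2: 3C, 1Cl → 0 + 1 = +1
C3: 3C, 1O → 0 + 1 = +1
C4: 1C, 2F, 1Cl → 0 + 2 + 1 = +3
4 carbons (C1, C2, C3, C4) meet the condition.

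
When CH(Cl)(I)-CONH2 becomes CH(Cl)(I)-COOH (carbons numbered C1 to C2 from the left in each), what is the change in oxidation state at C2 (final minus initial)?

Before: C2 has 1 bond to C, 2 bonds to O, 1 bond to N → oxidation state +3.
After: C2 has 1 bond to C, 3 bonds to O → oxidation state +3.
Δ = +3 − (+3) = 0, so no net redox change at C2.

0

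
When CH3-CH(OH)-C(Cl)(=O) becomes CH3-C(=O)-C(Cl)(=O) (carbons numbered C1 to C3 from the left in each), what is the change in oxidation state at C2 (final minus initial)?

Before: C2 has 2 bonds to C, 1 bond to H, 1 bond to O → oxidation state 0.
After: C2 has 2 bonds to C, 2 bonds to O → oxidation state +2.
Δ = +2 − (0) = +2, so this is an oxidation at C2.

+2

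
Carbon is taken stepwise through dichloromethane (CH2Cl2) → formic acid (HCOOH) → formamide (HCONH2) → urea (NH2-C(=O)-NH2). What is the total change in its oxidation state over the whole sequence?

+4

Carbon oxidation states along the series — dichloromethane: 0, formic acid: +2, formamide: +2, urea: +4.
Net change = +4 − (0) = +4.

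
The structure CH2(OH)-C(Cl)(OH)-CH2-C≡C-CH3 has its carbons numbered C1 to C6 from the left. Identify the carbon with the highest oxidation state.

Tallying each carbon's bonds:
C1: 1C, 2H, 1O → 0 − 2 + 1 = -1
C2: 2C, 1O, 1Cl → 0 + 1 + 1 = +2
C3: 2C, 2H → 0 − 2 = -2
C4: 4C → 0 = 0
C5: 4C → 0 = 0
C6: 1C, 3H → 0 − 3 = -3
The most oxidised carbon is C2 at +2.

C2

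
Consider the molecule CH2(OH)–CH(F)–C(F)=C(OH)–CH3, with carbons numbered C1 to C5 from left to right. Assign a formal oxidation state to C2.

0

C2 has one bond to C (0), one bond to C (0), one bond to H (-1), one bond to F (+1).
Oxidation state = 0 + 0 − 1 + 1 = 0.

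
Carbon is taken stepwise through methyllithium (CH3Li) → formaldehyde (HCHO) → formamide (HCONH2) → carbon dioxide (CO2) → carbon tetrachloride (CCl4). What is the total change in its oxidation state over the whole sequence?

Carbon oxidation states along the series — methyllithium: -4, formaldehyde: 0, formamide: +2, carbon dioxide: +4, carbon tetrachloride: +4.
Net change = +4 − (-4) = +8.

+8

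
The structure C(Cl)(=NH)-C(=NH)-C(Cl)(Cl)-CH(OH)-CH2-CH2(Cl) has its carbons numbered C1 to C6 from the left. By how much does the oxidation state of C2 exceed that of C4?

+2

C2: 2C, 2N → 0 + 2 = +2
C4: 2C, 1H, 1O → 0 − 1 + 1 = 0
Difference: +2 − (0) = +2.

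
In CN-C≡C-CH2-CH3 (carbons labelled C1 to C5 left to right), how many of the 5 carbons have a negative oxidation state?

2

Tallying each carbon's bonds:
C1: 1C, 3N → 0 + 3 = +3
C2: 4C → 0 = 0
C3: 4C → 0 = 0
C4: 2C, 2H → 0 − 2 = -2
C5: 1C, 3H → 0 − 3 = -3
2 carbons (C4, C5) meet the condition.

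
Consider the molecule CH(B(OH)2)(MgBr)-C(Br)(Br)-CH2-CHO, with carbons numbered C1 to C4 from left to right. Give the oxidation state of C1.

-3

Assign +1 per bond to O/N/halogen, −1 per bond to H or an electropositive element, and 0 per bond to carbon.
C1 has one bond to C (0), one bond to H (-1), one bond to B (-1), one bond to Mg (-1).
Oxidation state = 0 − 1 − 1 − 1 = -3.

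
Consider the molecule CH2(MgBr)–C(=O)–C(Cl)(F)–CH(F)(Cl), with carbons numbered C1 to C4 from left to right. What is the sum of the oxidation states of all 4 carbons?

Assign +1 per bond to O/N/halogen, −1 per bond to H or an electropositive element, and 0 per bond to carbon. Tallying each carbon:
C1: 1C, 2H, 1Mg → 0 − 2 − 1 = -3
C2: 2C, 2O → 0 + 2 = +2
C3: 2C, 1F, 1Cl → 0 + 1 + 1 = +2
C4: 1C, 1H, 1F, 1Cl → 0 − 1 + 1 + 1 = +1
Sum = -3 + 2 + 2 + 1 = +2.

+2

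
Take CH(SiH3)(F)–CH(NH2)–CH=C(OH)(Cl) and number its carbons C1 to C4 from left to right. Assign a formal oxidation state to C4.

+2

C4 has a double bond to C (2×0 = 0), one bond to O (+1), one bond to Cl (+1).
Oxidation state = 0 + 1 + 1 = +2.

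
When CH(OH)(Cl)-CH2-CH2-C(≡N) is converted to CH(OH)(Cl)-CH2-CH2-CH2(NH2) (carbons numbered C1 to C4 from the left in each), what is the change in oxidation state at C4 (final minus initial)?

-4

Before: C4 has 1 bond to C, 3 bonds to N → oxidation state +3.
After: C4 has 1 bond to C, 2 bonds to H, 1 bond to N → oxidation state -1.
Δ = -1 − (+3) = -4, so this is a reduction at C4.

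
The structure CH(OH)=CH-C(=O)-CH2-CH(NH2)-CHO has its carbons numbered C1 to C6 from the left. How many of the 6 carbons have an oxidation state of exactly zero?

2

Assign +1 per bond to O/N/halogen, −1 per bond to H or an electropositive element, and 0 per bond to carbon. Tallying each carbon:
C1: 2C, 1H, 1O → 0 − 1 + 1 = 0
C2: 3C, 1H → 0 − 1 = -1
C3: 2C, 2O → 0 + 2 = +2
C4: 2C, 2H → 0 − 2 = -2
C5: 2C, 1H, 1N → 0 − 1 + 1 = 0
C6: 1C, 1H, 2O → 0 − 1 + 2 = +1
2 carbons (C1, C5) meet the condition.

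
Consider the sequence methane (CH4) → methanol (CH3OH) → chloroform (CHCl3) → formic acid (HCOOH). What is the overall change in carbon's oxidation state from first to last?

+6

Carbon oxidation states along the series — methane: -4, methanol: -2, chloroform: +2, formic acid: +2.
Net change = +2 − (-4) = +6.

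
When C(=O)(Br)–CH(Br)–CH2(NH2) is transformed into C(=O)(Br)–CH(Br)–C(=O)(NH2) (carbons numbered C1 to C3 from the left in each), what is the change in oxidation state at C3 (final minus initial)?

+4

Before: C3 has 1 bond to C, 2 bonds to H, 1 bond to N → oxidation state -1.
After: C3 has 1 bond to C, 2 bonds to O, 1 bond to N → oxidation state +3.
Δ = +3 − (-1) = +4, so this is an oxidation at C3.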